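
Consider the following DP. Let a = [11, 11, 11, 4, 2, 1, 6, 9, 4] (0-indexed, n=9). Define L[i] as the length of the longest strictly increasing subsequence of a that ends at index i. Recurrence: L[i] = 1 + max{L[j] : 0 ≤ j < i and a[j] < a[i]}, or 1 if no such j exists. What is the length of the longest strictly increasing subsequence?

3

   i    0    1    2    3    4    5    6    7    8
a[i]   11   11   11    4    2    1    6    9    4
L[i]    1    1    1    1    1    1    2    3    2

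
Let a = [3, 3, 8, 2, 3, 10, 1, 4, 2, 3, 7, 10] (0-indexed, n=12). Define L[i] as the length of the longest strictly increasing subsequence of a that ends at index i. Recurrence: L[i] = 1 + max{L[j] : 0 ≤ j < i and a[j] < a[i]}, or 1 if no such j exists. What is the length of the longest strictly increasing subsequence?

5

   i    0    1    2    3    4    5    6    7    8    9   10   11
a[i]    3    3    8    2    3   10    1    4    2    3    7   10
L[i]    1    1    2    1    2    3    1    3    2    3    4    5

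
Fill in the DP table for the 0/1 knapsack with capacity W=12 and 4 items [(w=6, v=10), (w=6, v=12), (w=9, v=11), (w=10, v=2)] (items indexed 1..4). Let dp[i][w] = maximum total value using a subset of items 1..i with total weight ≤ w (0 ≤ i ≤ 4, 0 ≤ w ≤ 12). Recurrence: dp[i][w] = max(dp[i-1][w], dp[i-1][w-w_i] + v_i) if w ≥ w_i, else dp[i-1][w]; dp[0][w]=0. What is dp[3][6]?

12

i\w   0   1   2   3   4   5   6   7   8   9  10  11  12
  0   0   0   0   0   0   0   0   0   0   0   0   0   0
  1   0   0   0   0   0   0  10  10  10  10  10  10  10
  2   0   0   0   0   0   0  12  12  12  12  12  12  22
  3   0   0   0   0   0   0  12  12  12  12  12  12  22
  4   0   0   0   0   0   0  12  12  12  12  12  12  22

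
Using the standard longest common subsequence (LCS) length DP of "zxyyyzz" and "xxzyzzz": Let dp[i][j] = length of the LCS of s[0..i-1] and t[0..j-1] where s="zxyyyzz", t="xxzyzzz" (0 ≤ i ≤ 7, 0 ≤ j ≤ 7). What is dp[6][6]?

   ''  x  x  z  y  z  z  z
''  0  0  0  0  0  0  0  0
 z  0  0  0  1  1  1  1  1
 x  0  1  1  1  1  1  1  1
 y  0  1  1  1  2  2  2  2
 y  0  1  1  1  2  2  2  2
 y  0  1  1  1  2  2  2  2
 z  0  1  1  2  2  3  3  3
 z  0  1  1  2  2  3  4  4

3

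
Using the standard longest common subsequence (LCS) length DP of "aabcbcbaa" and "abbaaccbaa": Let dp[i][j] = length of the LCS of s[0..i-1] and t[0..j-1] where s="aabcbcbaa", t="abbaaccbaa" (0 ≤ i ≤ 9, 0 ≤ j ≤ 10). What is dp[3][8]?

3

   ''  a  b  b  a  a  c  c  b  a  a
''  0  0  0  0  0  0  0  0  0  0  0
 a  0  1  1  1  1  1  1  1  1  1  1
 a  0  1  1  1  2  2  2  2  2  2  2
 b  0  1  2  2  2  2  2  2  3  3  3
 c  0  1  2  2  2  2  3  3  3  3  3
 b  0  1  2  3  3  3  3  3  4  4  4
 c  0  1  2  3  3  3  4  4  4  4  4
 b  0  1  2  3  3  3  4  4  5  5  5
 a  0  1  2  3  4  4  4  4  5  6  6
 a  0  1  2  3  4  5  5  5  5  6  7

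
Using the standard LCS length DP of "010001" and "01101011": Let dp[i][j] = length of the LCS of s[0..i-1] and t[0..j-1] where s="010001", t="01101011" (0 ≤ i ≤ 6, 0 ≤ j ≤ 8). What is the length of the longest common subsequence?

   ''  0  1  1  0  1  0  1  1
''  0  0  0  0  0  0  0  0  0
 0  0  1  1  1  1  1  1  1  1
 1  0  1  2  2  2  2  2  2  2
 0  0  1  2  2  3  3  3  3  3
 0  0  1  2  2  3  3  4  4  4
 0  0  1  2  2  3  3  4  4  4
 1  0  1  2  3  3  4  4  5  5

5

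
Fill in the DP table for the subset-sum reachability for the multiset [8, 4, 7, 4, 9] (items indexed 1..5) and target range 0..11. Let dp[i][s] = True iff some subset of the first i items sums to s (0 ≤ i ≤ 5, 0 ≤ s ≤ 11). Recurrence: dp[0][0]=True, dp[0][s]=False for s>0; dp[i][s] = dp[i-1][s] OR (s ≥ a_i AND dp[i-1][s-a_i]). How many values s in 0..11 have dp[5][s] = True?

i\s   0   1   2   3   4   5   6   7   8   9  10  11
  0   T   F   F   F   F   F   F   F   F   F   F   F
  1   T   F   F   F   F   F   F   F   T   F   F   F
  2   T   F   F   F   T   F   F   F   T   F   F   F
  3   T   F   F   F   T   F   F   T   T   F   F   T
  4   T   F   F   F   T   F   F   T   T   F   F   T
  5   T   F   F   F   T   F   F   T   T   T   F   T

6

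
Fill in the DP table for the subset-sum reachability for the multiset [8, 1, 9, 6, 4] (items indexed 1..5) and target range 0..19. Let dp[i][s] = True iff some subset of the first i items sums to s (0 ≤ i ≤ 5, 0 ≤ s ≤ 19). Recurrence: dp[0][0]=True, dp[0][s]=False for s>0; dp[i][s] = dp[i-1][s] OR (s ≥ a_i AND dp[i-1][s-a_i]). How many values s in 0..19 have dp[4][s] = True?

i\s   0   1   2   3   4   5   6   7   8   9  10  11  12  13  14  15  16  17  18  19
  0   T   F   F   F   F   F   F   F   F   F   F   F   F   F   F   F   F   F   F   F
  1   T   F   F   F   F   F   F   F   T   F   F   F   F   F   F   F   F   F   F   F
  2   T   T   F   F   F   F   F   F   T   T   F   F   F   F   F   F   F   F   F   F
  3   T   T   F   F   F   F   F   F   T   T   T   F   F   F   F   F   F   T   T   F
  4   T   T   F   F   F   F   T   T   T   T   T   F   F   F   T   T   T   T   T   F
  5   T   T   F   F   T   T   T   T   T   T   T   T   T   T   T   T   T   T   T   T

12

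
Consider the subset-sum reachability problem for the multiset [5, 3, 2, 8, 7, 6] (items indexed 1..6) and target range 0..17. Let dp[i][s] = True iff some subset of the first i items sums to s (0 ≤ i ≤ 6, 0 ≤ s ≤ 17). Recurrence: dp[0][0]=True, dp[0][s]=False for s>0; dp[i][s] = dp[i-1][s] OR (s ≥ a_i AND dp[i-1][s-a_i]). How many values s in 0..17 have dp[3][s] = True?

7

i\s   0   1   2   3   4   5   6   7   8   9  10  11  12  13  14  15  16  17
  0   T   F   F   F   F   F   F   F   F   F   F   F   F   F   F   F   F   F
  1   T   F   F   F   F   T   F   F   F   F   F   F   F   F   F   F   F   F
  2   T   F   F   T   F   T   F   F   T   F   F   F   F   F   F   F   F   F
  3   T   F   T   T   F   T   F   T   T   F   T   F   F   F   F   F   F   F
  4   T   F   T   T   F   T   F   T   T   F   T   T   F   T   F   T   T   F
  5   T   F   T   T   F   T   F   T   T   T   T   T   T   T   T   T   T   T
  6   T   F   T   T   F   T   T   T   T   T   T   T   T   T   T   T   T   T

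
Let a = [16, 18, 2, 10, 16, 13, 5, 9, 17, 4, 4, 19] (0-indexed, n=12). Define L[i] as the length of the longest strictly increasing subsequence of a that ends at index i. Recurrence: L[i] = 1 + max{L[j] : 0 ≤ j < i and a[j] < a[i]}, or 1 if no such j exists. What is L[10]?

2

   i    0    1    2    3    4    5    6    7    8    9   10   11
a[i]   16   18    2   10   16   13    5    9   17    4    4   19
L[i]    1    2    1    2    3    3    2    3    4    2    2    5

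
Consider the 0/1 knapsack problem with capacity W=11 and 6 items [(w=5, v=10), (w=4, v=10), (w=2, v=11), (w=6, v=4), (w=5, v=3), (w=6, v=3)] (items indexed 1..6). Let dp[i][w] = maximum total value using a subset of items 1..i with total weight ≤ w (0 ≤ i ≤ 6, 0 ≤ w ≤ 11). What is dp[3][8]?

21

i\w   0   1   2   3   4   5   6   7   8   9  10  11
  0   0   0   0   0   0   0   0   0   0   0   0   0
  1   0   0   0   0   0  10  10  10  10  10  10  10
  2   0   0   0   0  10  10  10  10  10  20  20  20
  3   0   0  11  11  11  11  21  21  21  21  21  31
  4   0   0  11  11  11  11  21  21  21  21  21  31
  5   0   0  11  11  11  11  21  21  21  21  21  31
  6   0   0  11  11  11  11  21  21  21  21  21  31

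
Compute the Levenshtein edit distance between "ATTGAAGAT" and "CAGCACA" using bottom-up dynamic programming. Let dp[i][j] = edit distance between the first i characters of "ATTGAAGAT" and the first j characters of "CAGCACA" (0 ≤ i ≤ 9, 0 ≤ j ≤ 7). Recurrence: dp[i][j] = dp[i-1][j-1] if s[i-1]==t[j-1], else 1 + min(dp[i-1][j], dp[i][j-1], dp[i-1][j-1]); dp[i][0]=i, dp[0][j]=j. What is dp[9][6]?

7

   ''  C  A  G  C  A  C  A
''  0  1  2  3  4  5  6  7
 A  1  1  1  2  3  4  5  6
 T  2  2  2  2  3  4  5  6
 T  3  3  3  3  3  4  5  6
 G  4  4  4  3  4  4  5  6
 A  5  5  4  4  4  4  5  5
 A  6  6  5  5  5  4  5  5
 G  7  7  6  5  6  5  5  6
 A  8  8  7  6  6  6  6  5
 T  9  9  8  7  7  7  7  6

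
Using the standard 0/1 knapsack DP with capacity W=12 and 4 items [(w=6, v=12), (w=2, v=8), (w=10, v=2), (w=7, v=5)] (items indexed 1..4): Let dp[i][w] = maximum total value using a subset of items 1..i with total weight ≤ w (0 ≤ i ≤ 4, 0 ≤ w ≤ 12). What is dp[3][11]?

i\w   0   1   2   3   4   5   6   7   8   9  10  11  12
  0   0   0   0   0   0   0   0   0   0   0   0   0   0
  1   0   0   0   0   0   0  12  12  12  12  12  12  12
  2   0   0   8   8   8   8  12  12  20  20  20  20  20
  3   0   0   8   8   8   8  12  12  20  20  20  20  20
  4   0   0   8   8   8   8  12  12  20  20  20  20  20

20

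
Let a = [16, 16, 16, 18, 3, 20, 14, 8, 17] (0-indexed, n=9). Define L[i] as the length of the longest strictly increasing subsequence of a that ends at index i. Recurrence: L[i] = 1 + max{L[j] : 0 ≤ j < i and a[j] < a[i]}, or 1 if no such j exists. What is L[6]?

   i    0    1    2    3    4    5    6    7    8
a[i]   16   16   16   18    3   20   14    8   17
L[i]    1    1    1    2    1    3    2    2    3

2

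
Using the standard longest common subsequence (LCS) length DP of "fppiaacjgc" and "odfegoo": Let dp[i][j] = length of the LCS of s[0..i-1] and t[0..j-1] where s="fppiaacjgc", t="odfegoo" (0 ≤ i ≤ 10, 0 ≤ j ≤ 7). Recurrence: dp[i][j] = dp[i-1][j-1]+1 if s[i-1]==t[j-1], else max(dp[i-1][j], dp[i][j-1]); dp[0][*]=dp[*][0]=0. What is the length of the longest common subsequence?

2

   ''  o  d  f  e  g  o  o
''  0  0  0  0  0  0  0  0
 f  0  0  0  1  1  1  1  1
 p  0  0  0  1  1  1  1  1
 p  0  0  0  1  1  1  1  1
 i  0  0  0  1  1  1  1  1
 a  0  0  0  1  1  1  1  1
 a  0  0  0  1  1  1  1  1
 c  0  0  0  1  1  1  1  1
 j  0  0  0  1  1  1  1  1
 g  0  0  0  1  1  2  2  2
 c  0  0  0  1  1  2  2  2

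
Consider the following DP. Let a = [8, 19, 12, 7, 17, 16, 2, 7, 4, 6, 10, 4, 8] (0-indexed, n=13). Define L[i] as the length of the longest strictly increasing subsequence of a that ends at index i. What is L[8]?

   i    0    1    2    3    4    5    6    7    8    9   10   11   12
a[i]    8   19   12    7   17   16    2    7    4    6   10    4    8
L[i]    1    2    2    1    3    3    1    2    2    3    4    2    4

2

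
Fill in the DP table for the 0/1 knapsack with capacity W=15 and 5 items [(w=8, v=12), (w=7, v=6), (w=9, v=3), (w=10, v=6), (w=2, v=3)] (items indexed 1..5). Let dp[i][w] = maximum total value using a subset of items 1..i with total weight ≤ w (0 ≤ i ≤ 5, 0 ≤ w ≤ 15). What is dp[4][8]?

12

i\w   0   1   2   3   4   5   6   7   8   9  10  11  12  13  14  15
  0   0   0   0   0   0   0   0   0   0   0   0   0   0   0   0   0
  1   0   0   0   0   0   0   0   0  12  12  12  12  12  12  12  12
  2   0   0   0   0   0   0   0   6  12  12  12  12  12  12  12  18
  3   0   0   0   0   0   0   0   6  12  12  12  12  12  12  12  18
  4   0   0   0   0   0   0   0   6  12  12  12  12  12  12  12  18
  5   0   0   3   3   3   3   3   6  12  12  15  15  15  15  15  18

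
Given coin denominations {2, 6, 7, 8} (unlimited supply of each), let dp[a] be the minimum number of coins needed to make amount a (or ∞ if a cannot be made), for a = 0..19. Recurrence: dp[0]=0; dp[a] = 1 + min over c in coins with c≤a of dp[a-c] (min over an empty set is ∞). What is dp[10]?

 a  0  1  2  3  4  5  6  7  8  9 10 11 12 13 14 15 16 17 18 19
dp  0  -  1  -  2  -  1  1  1  2  2  3  2  2  2  2  2  3  3  3
(- denotes ∞ / unreachable)

2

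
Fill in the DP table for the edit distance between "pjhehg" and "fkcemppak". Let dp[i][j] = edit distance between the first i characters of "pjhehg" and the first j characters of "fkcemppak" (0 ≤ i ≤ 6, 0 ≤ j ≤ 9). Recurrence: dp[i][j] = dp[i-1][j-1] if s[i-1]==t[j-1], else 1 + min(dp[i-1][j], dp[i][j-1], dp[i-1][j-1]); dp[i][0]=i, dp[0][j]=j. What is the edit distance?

8

   ''  f  k  c  e  m  p  p  a  k
''  0  1  2  3  4  5  6  7  8  9
 p  1  1  2  3  4  5  5  6  7  8
 j  2  2  2  3  4  5  6  6  7  8
 h  3  3  3  3  4  5  6  7  7  8
 e  4  4  4  4  3  4  5  6  7  8
 h  5  5  5  5  4  4  5  6  7  8
 g  6  6  6  6  5  5  5  6  7  8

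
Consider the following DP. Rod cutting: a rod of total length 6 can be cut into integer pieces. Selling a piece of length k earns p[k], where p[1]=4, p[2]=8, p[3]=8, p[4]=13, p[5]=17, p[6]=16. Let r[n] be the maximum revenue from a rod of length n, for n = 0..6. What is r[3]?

   n    0    1    2    3    4    5    6
r[n]    0    4    8   12   16   20   24

12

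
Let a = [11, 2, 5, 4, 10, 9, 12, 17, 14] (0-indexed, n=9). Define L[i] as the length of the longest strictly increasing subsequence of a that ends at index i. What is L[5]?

3

   i    0    1    2    3    4    5    6    7    8
a[i]   11    2    5    4   10    9   12   17   14
L[i]    1    1    2    2    3    3    4    5    5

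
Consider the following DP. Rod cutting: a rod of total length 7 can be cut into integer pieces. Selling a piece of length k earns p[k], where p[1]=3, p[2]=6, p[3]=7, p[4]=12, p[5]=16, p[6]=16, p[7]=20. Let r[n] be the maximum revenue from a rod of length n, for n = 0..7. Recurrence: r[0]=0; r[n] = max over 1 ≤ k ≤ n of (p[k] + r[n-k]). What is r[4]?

   n    0    1    2    3    4    5    6    7
r[n]    0    3    6    9   12   16   19   22

12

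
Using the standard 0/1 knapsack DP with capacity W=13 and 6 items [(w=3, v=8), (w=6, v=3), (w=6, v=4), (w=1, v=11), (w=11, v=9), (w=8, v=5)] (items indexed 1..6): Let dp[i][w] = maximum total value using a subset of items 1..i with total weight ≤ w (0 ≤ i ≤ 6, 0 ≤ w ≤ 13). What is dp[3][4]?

8

i\w   0   1   2   3   4   5   6   7   8   9  10  11  12  13
  0   0   0   0   0   0   0   0   0   0   0   0   0   0   0
  1   0   0   0   8   8   8   8   8   8   8   8   8   8   8
  2   0   0   0   8   8   8   8   8   8  11  11  11  11  11
  3   0   0   0   8   8   8   8   8   8  12  12  12  12  12
  4   0  11  11  11  19  19  19  19  19  19  23  23  23  23
  5   0  11  11  11  19  19  19  19  19  19  23  23  23  23
  6   0  11  11  11  19  19  19  19  19  19  23  23  24  24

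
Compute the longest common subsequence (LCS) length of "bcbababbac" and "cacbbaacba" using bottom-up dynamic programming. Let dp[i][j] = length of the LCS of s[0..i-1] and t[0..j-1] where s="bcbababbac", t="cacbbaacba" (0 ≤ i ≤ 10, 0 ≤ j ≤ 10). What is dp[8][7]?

   ''  c  a  c  b  b  a  a  c  b  a
''  0  0  0  0  0  0  0  0  0  0  0
 b  0  0  0  0  1  1  1  1  1  1  1
 c  0  1  1  1  1  1  1  1  2  2  2
 b  0  1  1  1  2  2  2  2  2  3  3
 a  0  1  2  2  2  2  3  3  3  3  4
 b  0  1  2  2  3  3  3  3  3  4  4
 a  0  1  2  2  3  3  4  4  4  4  5
 b  0  1  2  2  3  4  4  4  4  5  5
 b  0  1  2  2  3  4  4  4  4  5  5
 a  0  1  2  2  3  4  5  5  5  5  6
 c  0  1  2  3  3  4  5  5  6  6  6

4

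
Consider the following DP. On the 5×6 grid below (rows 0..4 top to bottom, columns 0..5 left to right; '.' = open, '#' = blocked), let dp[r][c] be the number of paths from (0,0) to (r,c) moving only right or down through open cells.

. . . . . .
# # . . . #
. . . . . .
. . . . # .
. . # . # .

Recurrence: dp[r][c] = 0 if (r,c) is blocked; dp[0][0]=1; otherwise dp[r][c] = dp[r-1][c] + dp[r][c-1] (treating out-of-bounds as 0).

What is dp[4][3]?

r\c   0   1   2   3   4   5
  0   1   1   1   1   1   1
  1   0   0   1   2   3   0
  2   0   0   1   3   6   6
  3   0   0   1   4   0   6
  4   0   0   0   4   0   6

4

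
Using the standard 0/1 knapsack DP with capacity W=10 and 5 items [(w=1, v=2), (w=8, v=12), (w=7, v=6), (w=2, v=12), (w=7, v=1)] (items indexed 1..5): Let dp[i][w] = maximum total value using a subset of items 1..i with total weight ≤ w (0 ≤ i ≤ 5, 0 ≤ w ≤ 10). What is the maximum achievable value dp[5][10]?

24

i\w   0   1   2   3   4   5   6   7   8   9  10
  0   0   0   0   0   0   0   0   0   0   0   0
  1   0   2   2   2   2   2   2   2   2   2   2
  2   0   2   2   2   2   2   2   2  12  14  14
  3   0   2   2   2   2   2   2   6  12  14  14
  4   0   2  12  14  14  14  14  14  14  18  24
  5   0   2  12  14  14  14  14  14  14  18  24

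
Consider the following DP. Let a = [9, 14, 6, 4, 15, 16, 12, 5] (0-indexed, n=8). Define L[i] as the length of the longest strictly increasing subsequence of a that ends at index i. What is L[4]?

3

   i    0    1    2    3    4    5    6    7
a[i]    9   14    6    4   15   16   12    5
L[i]    1    2    1    1    3    4    2    2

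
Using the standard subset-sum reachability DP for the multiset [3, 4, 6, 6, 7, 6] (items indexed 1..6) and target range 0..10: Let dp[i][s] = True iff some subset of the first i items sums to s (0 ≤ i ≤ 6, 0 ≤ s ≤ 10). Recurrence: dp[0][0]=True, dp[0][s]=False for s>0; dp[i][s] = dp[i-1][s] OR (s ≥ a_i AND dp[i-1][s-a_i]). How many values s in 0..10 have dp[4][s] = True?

i\s   0   1   2   3   4   5   6   7   8   9  10
  0   T   F   F   F   F   F   F   F   F   F   F
  1   T   F   F   T   F   F   F   F   F   F   F
  2   T   F   F   T   T   F   F   T   F   F   F
  3   T   F   F   T   T   F   T   T   F   T   T
  4   T   F   F   T   T   F   T   T   F   T   T
  5   T   F   F   T   T   F   T   T   F   T   T
  6   T   F   F   T   T   F   T   T   F   T   T

7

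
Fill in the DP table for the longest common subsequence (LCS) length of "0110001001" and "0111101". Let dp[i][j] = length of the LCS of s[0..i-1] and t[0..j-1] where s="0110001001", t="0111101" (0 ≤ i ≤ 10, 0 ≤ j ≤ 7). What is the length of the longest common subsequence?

6

   ''  0  1  1  1  1  0  1
''  0  0  0  0  0  0  0  0
 0  0  1  1  1  1  1  1  1
 1  0  1  2  2  2  2  2  2
 1  0  1  2  3  3  3  3  3
 0  0  1  2  3  3  3  4  4
 0  0  1  2  3  3  3  4  4
 0  0  1  2  3  3  3  4  4
 1  0  1  2  3  4  4  4  5
 0  0  1  2  3  4  4  5  5
 0  0  1  2  3  4  4  5  5
 1  0  1  2  3  4  5  5  6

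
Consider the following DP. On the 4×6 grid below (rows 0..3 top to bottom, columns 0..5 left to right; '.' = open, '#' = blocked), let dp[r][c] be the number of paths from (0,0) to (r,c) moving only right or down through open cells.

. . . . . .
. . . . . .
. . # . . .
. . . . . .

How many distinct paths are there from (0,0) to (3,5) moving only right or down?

r\c   0   1   2   3   4   5
  0   1   1   1   1   1   1
  1   1   2   3   4   5   6
  2   1   3   0   4   9  15
  3   1   4   4   8  17  32

32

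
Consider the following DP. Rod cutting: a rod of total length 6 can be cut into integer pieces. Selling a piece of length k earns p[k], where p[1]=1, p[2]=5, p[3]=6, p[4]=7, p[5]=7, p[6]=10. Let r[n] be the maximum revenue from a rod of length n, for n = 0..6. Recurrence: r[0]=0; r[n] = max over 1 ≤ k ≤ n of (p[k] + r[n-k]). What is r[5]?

   n    0    1    2    3    4    5    6
r[n]    0    1    5    6   10   11   15

11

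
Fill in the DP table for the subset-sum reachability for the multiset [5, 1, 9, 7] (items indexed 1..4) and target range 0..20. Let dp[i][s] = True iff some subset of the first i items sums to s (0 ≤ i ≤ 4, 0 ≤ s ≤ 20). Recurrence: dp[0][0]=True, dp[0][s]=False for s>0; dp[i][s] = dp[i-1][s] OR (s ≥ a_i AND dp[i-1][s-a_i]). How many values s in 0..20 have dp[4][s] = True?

14

i\s   0   1   2   3   4   5   6   7   8   9  10  11  12  13  14  15  16  17  18  19  20
  0   T   F   F   F   F   F   F   F   F   F   F   F   F   F   F   F   F   F   F   F   F
  1   T   F   F   F   F   T   F   F   F   F   F   F   F   F   F   F   F   F   F   F   F
  2   T   T   F   F   F   T   T   F   F   F   F   F   F   F   F   F   F   F   F   F   F
  3   T   T   F   F   F   T   T   F   F   T   T   F   F   F   T   T   F   F   F   F   F
  4   T   T   F   F   F   T   T   T   T   T   T   F   T   T   T   T   T   T   F   F   F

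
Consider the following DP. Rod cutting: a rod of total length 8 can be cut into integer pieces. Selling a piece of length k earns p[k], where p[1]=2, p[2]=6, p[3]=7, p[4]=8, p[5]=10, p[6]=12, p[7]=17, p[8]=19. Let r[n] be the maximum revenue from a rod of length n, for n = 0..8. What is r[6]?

18

   n    0    1    2    3    4    5    6    7    8
r[n]    0    2    6    8   12   14   18   20   24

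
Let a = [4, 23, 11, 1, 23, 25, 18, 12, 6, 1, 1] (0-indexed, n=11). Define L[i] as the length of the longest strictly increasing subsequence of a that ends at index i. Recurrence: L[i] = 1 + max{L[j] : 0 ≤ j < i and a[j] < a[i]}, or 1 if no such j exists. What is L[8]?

2

   i    0    1    2    3    4    5    6    7    8    9   10
a[i]    4   23   11    1   23   25   18   12    6    1    1
L[i]    1    2    2    1    3    4    3    3    2    1    1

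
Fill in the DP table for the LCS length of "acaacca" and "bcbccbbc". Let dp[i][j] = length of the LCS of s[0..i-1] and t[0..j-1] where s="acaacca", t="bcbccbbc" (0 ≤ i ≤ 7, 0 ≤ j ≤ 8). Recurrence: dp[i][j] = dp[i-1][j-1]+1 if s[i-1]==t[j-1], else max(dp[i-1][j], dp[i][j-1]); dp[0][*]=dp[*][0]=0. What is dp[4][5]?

1

   ''  b  c  b  c  c  b  b  c
''  0  0  0  0  0  0  0  0  0
 a  0  0  0  0  0  0  0  0  0
 c  0  0  1  1  1  1  1  1  1
 a  0  0  1  1  1  1  1  1  1
 a  0  0  1  1  1  1  1  1  1
 c  0  0  1  1  2  2  2  2  2
 c  0  0  1  1  2  3  3  3  3
 a  0  0  1  1  2  3  3  3  3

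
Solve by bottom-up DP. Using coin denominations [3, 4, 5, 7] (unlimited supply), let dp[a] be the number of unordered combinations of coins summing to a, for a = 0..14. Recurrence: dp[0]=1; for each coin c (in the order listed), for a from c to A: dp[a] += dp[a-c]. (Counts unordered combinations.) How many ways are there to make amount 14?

after  coin     0     1     2     3     4     5     6     7     8     9    10    11    12    13    14
          3     1     0     0     1     0     0     1     0     0     1     0     0     1     0     0
          4     1     0     0     1     1     0     1     1     1     1     1     1     2     1     1
          5     1     0     0     1     1     1     1     1     2     2     2     2     3     3     3
          7     1     0     0     1     1     1     1     2     2     2     3     3     4     4     5

5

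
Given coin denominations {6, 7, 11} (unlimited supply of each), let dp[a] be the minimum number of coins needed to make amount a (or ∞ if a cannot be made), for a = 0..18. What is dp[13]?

2

 a  0  1  2  3  4  5  6  7  8  9 10 11 12 13 14 15 16 17 18
dp  0  -  -  -  -  -  1  1  -  -  -  1  2  2  2  -  -  2  2
(- denotes ∞ / unreachable)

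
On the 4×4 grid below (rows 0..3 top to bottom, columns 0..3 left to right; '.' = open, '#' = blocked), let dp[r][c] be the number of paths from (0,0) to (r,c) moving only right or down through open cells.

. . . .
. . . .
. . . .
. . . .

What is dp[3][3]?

20

r\c   0   1   2   3
  0   1   1   1   1
  1   1   2   3   4
  2   1   3   6  10
  3   1   4  10  20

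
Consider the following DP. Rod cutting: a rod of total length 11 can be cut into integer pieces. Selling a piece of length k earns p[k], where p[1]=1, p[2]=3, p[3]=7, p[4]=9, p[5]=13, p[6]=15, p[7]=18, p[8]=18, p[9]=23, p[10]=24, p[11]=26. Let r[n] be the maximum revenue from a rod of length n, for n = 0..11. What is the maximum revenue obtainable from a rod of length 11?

28

   n    0    1    2    3    4    5    6    7    8    9   10   11
r[n]    0    1    3    7    9   13   15   18   20   23   26   28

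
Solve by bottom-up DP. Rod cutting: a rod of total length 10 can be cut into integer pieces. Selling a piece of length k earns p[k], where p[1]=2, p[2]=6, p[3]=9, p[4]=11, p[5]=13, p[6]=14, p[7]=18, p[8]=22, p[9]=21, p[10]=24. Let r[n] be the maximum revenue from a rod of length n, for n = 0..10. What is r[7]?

   n    0    1    2    3    4    5    6    7    8    9   10
r[n]    0    2    6    9   12   15   18   21   24   27   30

21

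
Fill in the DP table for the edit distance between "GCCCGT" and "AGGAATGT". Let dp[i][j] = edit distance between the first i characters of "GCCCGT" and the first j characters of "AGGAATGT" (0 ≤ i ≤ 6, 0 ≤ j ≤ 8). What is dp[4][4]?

4

   ''  A  G  G  A  A  T  G  T
''  0  1  2  3  4  5  6  7  8
 G  1  1  1  2  3  4  5  6  7
 C  2  2  2  2  3  4  5  6  7
 C  3  3  3  3  3  4  5  6  7
 C  4  4  4  4  4  4  5  6  7
 G  5  5  4  4  5  5  5  5  6
 T  6  6  5  5  5  6  5  6  5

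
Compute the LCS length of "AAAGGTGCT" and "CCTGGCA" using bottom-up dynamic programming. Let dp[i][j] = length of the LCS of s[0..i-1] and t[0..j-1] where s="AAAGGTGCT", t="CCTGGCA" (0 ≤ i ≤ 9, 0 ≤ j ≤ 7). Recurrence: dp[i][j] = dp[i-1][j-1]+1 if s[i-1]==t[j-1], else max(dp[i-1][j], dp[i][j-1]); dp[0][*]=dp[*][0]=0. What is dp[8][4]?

2

   ''  C  C  T  G  G  C  A
''  0  0  0  0  0  0  0  0
 A  0  0  0  0  0  0  0  1
 A  0  0  0  0  0  0  0  1
 A  0  0  0  0  0  0  0  1
 G  0  0  0  0  1  1  1  1
 G  0  0  0  0  1  2  2  2
 T  0  0  0  1  1  2  2  2
 G  0  0  0  1  2  2  2  2
 C  0  1  1  1  2  2  3  3
 T  0  1  1  2  2  2  3  3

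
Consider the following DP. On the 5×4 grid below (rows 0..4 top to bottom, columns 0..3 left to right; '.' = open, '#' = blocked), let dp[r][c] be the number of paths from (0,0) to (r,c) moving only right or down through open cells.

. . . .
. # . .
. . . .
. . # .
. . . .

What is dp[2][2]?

r\c   0   1   2   3
  0   1   1   1   1
  1   1   0   1   2
  2   1   1   2   4
  3   1   2   0   4
  4   1   3   3   7

2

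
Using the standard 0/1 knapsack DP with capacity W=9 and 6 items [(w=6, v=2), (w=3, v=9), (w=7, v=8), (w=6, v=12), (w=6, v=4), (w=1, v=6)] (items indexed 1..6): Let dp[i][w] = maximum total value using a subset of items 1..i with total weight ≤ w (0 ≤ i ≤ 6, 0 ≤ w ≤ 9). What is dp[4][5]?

i\w   0   1   2   3   4   5   6   7   8   9
  0   0   0   0   0   0   0   0   0   0   0
  1   0   0   0   0   0   0   2   2   2   2
  2   0   0   0   9   9   9   9   9   9  11
  3   0   0   0   9   9   9   9   9   9  11
  4   0   0   0   9   9   9  12  12  12  21
  5   0   0   0   9   9   9  12  12  12  21
  6   0   6   6   9  15  15  15  18  18  21

9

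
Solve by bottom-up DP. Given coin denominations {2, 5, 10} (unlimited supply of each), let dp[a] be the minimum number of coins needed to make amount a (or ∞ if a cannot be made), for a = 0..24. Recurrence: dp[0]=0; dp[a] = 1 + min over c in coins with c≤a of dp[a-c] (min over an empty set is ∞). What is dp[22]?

 a  0  1  2  3  4  5  6  7  8  9 10 11 12 13 14 15 16 17 18 19 20 21 22 23 24
dp  0  -  1  -  2  1  3  2  4  3  1  4  2  5  3  2  4  3  5  4  2  5  3  6  4
(- denotes ∞ / unreachable)

3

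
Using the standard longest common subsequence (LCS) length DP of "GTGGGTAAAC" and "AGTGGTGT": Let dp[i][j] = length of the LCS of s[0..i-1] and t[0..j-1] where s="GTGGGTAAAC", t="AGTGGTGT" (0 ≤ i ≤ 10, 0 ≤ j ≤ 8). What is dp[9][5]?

   ''  A  G  T  G  G  T  G  T
''  0  0  0  0  0  0  0  0  0
 G  0  0  1  1  1  1  1  1  1
 T  0  0  1  2  2  2  2  2  2
 G  0  0  1  2  3  3  3  3  3
 G  0  0  1  2  3  4  4  4  4
 G  0  0  1  2  3  4  4  5  5
 T  0  0  1  2  3  4  5  5  6
 A  0  1  1  2  3  4  5  5  6
 A  0  1  1  2  3  4  5  5  6
 A  0  1  1  2  3  4  5  5  6
 C  0  1  1  2  3  4  5  5  6

4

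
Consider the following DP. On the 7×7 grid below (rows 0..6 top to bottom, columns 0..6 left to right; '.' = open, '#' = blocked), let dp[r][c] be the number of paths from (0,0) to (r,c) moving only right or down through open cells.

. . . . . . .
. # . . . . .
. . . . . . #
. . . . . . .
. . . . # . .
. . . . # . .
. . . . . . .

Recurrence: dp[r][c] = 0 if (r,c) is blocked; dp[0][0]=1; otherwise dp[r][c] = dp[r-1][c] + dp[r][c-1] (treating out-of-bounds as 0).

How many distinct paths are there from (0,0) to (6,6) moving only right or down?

r\c   0   1   2   3   4   5   6
  0   1   1   1   1   1   1   1
  1   1   0   1   2   3   4   5
  2   1   1   2   4   7  11   0
  3   1   2   4   8  15  26  26
  4   1   3   7  15   0  26  52
  5   1   4  11  26   0  26  78
  6   1   5  16  42  42  68 146

146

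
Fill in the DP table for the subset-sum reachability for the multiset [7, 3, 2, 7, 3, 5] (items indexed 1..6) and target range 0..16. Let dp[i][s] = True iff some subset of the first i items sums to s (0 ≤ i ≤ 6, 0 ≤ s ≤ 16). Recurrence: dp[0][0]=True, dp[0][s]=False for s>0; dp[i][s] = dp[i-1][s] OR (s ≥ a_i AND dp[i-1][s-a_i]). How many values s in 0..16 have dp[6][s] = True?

15

i\s   0   1   2   3   4   5   6   7   8   9  10  11  12  13  14  15  16
  0   T   F   F   F   F   F   F   F   F   F   F   F   F   F   F   F   F
  1   T   F   F   F   F   F   F   T   F   F   F   F   F   F   F   F   F
  2   T   F   F   T   F   F   F   T   F   F   T   F   F   F   F   F   F
  3   T   F   T   T   F   T   F   T   F   T   T   F   T   F   F   F   F
  4   T   F   T   T   F   T   F   T   F   T   T   F   T   F   T   F   T
  5   T   F   T   T   F   T   T   T   T   T   T   F   T   T   T   T   T
  6   T   F   T   T   F   T   T   T   T   T   T   T   T   T   T   T   T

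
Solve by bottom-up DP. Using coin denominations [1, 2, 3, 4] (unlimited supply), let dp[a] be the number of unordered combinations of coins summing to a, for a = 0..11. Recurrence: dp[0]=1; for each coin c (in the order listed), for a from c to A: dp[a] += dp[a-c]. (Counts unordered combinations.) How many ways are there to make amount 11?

27

after  coin     0     1     2     3     4     5     6     7     8     9    10    11
          1     1     1     1     1     1     1     1     1     1     1     1     1
          2     1     1     2     2     3     3     4     4     5     5     6     6
          3     1     1     2     3     4     5     7     8    10    12    14    16
          4     1     1     2     3     5     6     9    11    15    18    23    27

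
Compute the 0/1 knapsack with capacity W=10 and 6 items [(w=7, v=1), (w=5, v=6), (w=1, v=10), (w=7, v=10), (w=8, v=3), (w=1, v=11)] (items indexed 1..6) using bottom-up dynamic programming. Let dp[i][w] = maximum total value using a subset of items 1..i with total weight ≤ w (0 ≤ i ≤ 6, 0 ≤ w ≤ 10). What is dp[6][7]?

27

i\w   0   1   2   3   4   5   6   7   8   9  10
  0   0   0   0   0   0   0   0   0   0   0   0
  1   0   0   0   0   0   0   0   1   1   1   1
  2   0   0   0   0   0   6   6   6   6   6   6
  3   0  10  10  10  10  10  16  16  16  16  16
  4   0  10  10  10  10  10  16  16  20  20  20
  5   0  10  10  10  10  10  16  16  20  20  20
  6   0  11  21  21  21  21  21  27  27  31  31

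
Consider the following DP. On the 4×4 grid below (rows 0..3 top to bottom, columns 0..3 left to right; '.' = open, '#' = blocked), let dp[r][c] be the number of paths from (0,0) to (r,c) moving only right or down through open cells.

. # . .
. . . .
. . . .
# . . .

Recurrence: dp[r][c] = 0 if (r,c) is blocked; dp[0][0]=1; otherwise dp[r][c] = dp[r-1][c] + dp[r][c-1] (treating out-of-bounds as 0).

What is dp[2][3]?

4

r\c   0   1   2   3
  0   1   0   0   0
  1   1   1   1   1
  2   1   2   3   4
  3   0   2   5   9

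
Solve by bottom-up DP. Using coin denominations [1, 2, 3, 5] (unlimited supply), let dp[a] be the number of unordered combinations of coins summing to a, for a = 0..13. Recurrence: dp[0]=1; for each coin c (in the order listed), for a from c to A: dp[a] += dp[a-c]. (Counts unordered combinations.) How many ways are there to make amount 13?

after  coin     0     1     2     3     4     5     6     7     8     9    10    11    12    13
          1     1     1     1     1     1     1     1     1     1     1     1     1     1     1
          2     1     1     2     2     3     3     4     4     5     5     6     6     7     7
          3     1     1     2     3     4     5     7     8    10    12    14    16    19    21
          5     1     1     2     3     4     6     8    10    13    16    20    24    29    34

34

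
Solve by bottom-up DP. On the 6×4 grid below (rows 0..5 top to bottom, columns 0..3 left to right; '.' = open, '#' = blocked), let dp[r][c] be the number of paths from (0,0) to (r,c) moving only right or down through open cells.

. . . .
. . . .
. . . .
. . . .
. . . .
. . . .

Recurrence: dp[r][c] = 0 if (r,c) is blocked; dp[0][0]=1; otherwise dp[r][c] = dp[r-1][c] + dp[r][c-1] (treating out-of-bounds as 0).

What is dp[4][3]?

35

r\c   0   1   2   3
  0   1   1   1   1
  1   1   2   3   4
  2   1   3   6  10
  3   1   4  10  20
  4   1   5  15  35
  5   1   6  21  56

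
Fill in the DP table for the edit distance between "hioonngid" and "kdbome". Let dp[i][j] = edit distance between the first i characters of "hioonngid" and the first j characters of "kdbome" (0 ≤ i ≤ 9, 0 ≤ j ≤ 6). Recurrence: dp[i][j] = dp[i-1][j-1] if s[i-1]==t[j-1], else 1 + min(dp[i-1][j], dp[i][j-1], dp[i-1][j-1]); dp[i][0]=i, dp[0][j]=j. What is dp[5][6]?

   ''  k  d  b  o  m  e
''  0  1  2  3  4  5  6
 h  1  1  2  3  4  5  6
 i  2  2  2  3  4  5  6
 o  3  3  3  3  3  4  5
 o  4  4  4  4  3  4  5
 n  5  5  5  5  4  4  5
 n  6  6  6  6  5  5  5
 g  7  7  7  7  6  6  6
 i  8  8  8  8  7  7  7
 d  9  9  8  9  8  8  8

5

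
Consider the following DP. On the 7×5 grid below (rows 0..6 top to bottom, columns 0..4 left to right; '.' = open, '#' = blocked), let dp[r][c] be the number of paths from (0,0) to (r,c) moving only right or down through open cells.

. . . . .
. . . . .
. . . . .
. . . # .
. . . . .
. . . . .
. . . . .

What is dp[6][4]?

130

r\c   0   1   2   3   4
  0   1   1   1   1   1
  1   1   2   3   4   5
  2   1   3   6  10  15
  3   1   4  10   0  15
  4   1   5  15  15  30
  5   1   6  21  36  66
  6   1   7  28  64 130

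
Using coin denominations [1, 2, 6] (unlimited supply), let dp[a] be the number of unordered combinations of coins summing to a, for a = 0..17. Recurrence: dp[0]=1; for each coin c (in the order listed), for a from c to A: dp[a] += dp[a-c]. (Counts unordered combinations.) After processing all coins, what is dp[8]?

after  coin     0     1     2     3     4     5     6     7     8     9    10    11    12    13    14    15    16    17
          1     1     1     1     1     1     1     1     1     1     1     1     1     1     1     1     1     1     1
          2     1     1     2     2     3     3     4     4     5     5     6     6     7     7     8     8     9     9
          6     1     1     2     2     3     3     5     5     7     7     9     9    12    12    15    15    18    18

7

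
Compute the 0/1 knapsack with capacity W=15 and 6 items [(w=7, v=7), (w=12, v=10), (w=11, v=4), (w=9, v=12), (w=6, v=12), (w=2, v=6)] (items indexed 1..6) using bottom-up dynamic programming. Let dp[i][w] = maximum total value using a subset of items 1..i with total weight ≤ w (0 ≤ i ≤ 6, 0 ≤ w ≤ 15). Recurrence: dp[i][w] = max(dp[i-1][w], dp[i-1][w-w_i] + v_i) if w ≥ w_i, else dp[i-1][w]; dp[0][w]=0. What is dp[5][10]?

12

i\w   0   1   2   3   4   5   6   7   8   9  10  11  12  13  14  15
  0   0   0   0   0   0   0   0   0   0   0   0   0   0   0   0   0
  1   0   0   0   0   0   0   0   7   7   7   7   7   7   7   7   7
  2   0   0   0   0   0   0   0   7   7   7   7   7  10  10  10  10
  3   0   0   0   0   0   0   0   7   7   7   7   7  10  10  10  10
  4   0   0   0   0   0   0   0   7   7  12  12  12  12  12  12  12
  5   0   0   0   0   0   0  12  12  12  12  12  12  12  19  19  24
  6   0   0   6   6   6   6  12  12  18  18  18  18  18  19  19  25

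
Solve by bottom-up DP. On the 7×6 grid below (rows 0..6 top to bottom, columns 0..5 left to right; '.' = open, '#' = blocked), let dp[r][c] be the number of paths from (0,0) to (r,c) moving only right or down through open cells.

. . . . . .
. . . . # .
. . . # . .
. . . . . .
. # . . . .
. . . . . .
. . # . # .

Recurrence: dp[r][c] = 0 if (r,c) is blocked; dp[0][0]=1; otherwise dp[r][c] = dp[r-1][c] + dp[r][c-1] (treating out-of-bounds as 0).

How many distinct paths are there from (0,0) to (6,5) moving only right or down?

102

r\c   0   1   2   3   4   5
  0   1   1   1   1   1   1
  1   1   2   3   4   0   1
  2   1   3   6   0   0   1
  3   1   4  10  10  10  11
  4   1   0  10  20  30  41
  5   1   1  11  31  61 102
  6   1   2   0  31   0 102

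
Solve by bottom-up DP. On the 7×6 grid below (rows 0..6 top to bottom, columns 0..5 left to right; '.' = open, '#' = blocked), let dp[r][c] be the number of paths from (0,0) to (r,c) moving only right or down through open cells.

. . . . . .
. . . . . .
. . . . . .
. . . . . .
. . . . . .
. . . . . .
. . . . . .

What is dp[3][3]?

r\c   0   1   2   3   4   5
  0   1   1   1   1   1   1
  1   1   2   3   4   5   6
  2   1   3   6  10  15  21
  3   1   4  10  20  35  56
  4   1   5  15  35  70 126
  5   1   6  21  56 126 252
  6   1   7  28  84 210 462

20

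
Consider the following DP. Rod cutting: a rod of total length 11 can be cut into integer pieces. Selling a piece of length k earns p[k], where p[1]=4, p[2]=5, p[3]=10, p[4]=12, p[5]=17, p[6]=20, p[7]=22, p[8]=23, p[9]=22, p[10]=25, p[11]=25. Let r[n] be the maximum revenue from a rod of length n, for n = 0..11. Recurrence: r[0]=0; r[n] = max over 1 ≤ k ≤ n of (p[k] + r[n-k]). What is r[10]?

40

   n    0    1    2    3    4    5    6    7    8    9   10   11
r[n]    0    4    8   12   16   20   24   28   32   36   40   44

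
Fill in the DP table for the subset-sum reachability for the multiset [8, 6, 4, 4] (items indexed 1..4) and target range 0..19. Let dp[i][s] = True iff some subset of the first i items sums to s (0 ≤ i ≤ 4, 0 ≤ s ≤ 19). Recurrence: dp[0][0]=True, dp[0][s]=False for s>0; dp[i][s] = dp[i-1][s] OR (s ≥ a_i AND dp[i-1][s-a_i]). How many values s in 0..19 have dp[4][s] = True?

i\s   0   1   2   3   4   5   6   7   8   9  10  11  12  13  14  15  16  17  18  19
  0   T   F   F   F   F   F   F   F   F   F   F   F   F   F   F   F   F   F   F   F
  1   T   F   F   F   F   F   F   F   T   F   F   F   F   F   F   F   F   F   F   F
  2   T   F   F   F   F   F   T   F   T   F   F   F   F   F   T   F   F   F   F   F
  3   T   F   F   F   T   F   T   F   T   F   T   F   T   F   T   F   F   F   T   F
  4   T   F   F   F   T   F   T   F   T   F   T   F   T   F   T   F   T   F   T   F

9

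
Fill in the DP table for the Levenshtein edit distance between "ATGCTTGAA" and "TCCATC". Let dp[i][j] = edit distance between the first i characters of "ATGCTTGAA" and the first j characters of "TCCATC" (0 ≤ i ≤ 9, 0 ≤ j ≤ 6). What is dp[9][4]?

   ''  T  C  C  A  T  C
''  0  1  2  3  4  5  6
 A  1  1  2  3  3  4  5
 T  2  1  2  3  4  3  4
 G  3  2  2  3  4  4  4
 C  4  3  2  2  3  4  4
 T  5  4  3  3  3  3  4
 T  6  5  4  4  4  3  4
 G  7  6  5  5  5  4  4
 A  8  7  6  6  5  5  5
 A  9  8  7  7  6  6  6

6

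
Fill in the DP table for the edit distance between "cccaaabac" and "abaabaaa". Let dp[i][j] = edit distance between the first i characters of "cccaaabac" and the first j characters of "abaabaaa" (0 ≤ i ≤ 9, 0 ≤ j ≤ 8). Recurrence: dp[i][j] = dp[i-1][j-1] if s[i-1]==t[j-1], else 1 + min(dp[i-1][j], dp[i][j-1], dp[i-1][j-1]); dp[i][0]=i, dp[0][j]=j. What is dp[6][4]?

   ''  a  b  a  a  b  a  a  a
''  0  1  2  3  4  5  6  7  8
 c  1  1  2  3  4  5  6  7  8
 c  2  2  2  3  4  5  6  7  8
 c  3  3  3  3  4  5  6  7  8
 a  4  3  4  3  3  4  5  6  7
 a  5  4  4  4  3  4  4  5  6
 a  6  5  5  4  4  4  4  4  5
 b  7  6  5  5  5  4  5  5  5
 a  8  7  6  5  5  5  4  5  5
 c  9  8  7  6  6  6  5  5  6

4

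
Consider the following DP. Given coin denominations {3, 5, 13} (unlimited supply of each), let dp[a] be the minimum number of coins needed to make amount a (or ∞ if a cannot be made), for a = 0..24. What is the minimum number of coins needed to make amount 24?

4

 a  0  1  2  3  4  5  6  7  8  9 10 11 12 13 14 15 16 17 18 19 20 21 22 23 24
dp  0  -  -  1  -  1  2  -  2  3  2  3  4  1  4  3  2  5  2  3  4  3  4  3  4
(- denotes ∞ / unreachable)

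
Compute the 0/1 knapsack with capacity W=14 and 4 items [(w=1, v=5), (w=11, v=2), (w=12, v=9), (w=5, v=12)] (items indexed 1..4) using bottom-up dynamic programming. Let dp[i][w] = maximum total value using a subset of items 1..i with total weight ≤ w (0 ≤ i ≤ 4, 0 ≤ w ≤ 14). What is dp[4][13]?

17

i\w   0   1   2   3   4   5   6   7   8   9  10  11  12  13  14
  0   0   0   0   0   0   0   0   0   0   0   0   0   0   0   0
  1   0   5   5   5   5   5   5   5   5   5   5   5   5   5   5
  2   0   5   5   5   5   5   5   5   5   5   5   5   7   7   7
  3   0   5   5   5   5   5   5   5   5   5   5   5   9  14  14
  4   0   5   5   5   5  12  17  17  17  17  17  17  17  17  17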